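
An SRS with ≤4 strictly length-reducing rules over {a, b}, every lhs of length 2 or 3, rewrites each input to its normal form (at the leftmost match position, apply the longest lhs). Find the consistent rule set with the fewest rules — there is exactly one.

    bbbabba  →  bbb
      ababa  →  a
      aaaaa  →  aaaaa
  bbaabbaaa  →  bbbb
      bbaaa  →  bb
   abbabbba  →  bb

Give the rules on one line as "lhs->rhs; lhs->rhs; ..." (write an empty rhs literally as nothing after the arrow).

  | bbbabba => bbba => bbb
  | ababa => aba => a
  | aaaaa
  | bbaabbaaa => bbbbaaa => bbbba => bbbb

ab->; ba->b; baa->b; bab->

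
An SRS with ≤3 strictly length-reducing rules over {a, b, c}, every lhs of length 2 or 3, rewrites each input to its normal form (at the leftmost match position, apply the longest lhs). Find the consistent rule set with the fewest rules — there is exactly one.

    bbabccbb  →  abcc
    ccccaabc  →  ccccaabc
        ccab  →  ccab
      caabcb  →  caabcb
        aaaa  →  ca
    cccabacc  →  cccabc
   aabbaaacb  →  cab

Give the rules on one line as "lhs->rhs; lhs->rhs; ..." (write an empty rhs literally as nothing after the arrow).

  | bbabccbb => abccbb => abcc
  | ccccaabc
  | ccab
  | caabcb

aaa->c; ac->; bb->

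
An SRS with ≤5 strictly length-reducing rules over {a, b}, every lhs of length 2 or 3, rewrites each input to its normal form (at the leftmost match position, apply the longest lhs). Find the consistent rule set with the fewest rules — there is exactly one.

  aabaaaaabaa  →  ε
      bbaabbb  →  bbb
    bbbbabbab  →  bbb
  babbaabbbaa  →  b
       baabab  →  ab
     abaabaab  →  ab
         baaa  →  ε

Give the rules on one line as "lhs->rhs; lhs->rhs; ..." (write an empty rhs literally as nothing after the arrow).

  | aabaaaaabaa => baaaaabaa => baaaabaa => baaabaa => baabaa => babaa => aa => ε
  | bbaabbb => bbabbb => bbb
  | bbbbabbab => bbbbab => bbb
  | babbaabbbaa => baabbbaa => babbbaa => bbaa => bba => b

aa->; ba->; baa->ba; bab->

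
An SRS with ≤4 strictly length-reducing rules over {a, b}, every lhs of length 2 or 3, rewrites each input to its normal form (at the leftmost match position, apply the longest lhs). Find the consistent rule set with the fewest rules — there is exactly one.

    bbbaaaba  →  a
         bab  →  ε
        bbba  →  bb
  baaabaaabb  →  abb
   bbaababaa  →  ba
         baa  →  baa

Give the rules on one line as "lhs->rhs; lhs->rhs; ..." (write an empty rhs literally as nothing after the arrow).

aba->b; bab->; bba->b

  | bbbaaaba => bbaaba => baba => a
  | bab => ε
  | bbba => bb
  | baaabaaabb => baabaabb => bababb => abb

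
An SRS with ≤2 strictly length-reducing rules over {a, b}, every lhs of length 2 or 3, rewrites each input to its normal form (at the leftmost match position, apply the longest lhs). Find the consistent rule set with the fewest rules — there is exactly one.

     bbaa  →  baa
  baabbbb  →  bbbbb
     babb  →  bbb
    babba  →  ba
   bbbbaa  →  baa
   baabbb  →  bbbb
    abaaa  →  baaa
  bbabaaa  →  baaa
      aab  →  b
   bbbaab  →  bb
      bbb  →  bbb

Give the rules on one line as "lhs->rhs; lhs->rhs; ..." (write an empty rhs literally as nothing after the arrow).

  | bbaa => baa
  | baabbbb => babbbb => bbbbb
  | babb => bbb
  | babba => bbba => bba => ba

ab->b; bba->ba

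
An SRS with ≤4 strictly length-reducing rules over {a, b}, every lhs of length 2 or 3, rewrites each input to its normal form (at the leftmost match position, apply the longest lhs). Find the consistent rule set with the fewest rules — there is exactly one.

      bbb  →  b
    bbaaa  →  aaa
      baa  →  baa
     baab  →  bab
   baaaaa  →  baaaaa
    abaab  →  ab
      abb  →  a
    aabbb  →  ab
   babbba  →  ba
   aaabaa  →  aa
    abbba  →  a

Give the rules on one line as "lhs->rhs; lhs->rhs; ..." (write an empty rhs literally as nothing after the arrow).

  | bbb => b
  | bbaaa => aaa
  | baa
  | baab => bab

aab->ab; aba->a; bb->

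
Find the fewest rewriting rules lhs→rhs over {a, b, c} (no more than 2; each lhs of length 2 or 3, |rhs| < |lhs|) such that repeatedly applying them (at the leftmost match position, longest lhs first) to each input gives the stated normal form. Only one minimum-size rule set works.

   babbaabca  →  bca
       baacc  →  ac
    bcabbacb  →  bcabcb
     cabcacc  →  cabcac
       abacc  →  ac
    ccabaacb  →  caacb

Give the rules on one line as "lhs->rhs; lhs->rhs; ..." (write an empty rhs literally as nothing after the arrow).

  | babbaabca => bbaabca => babca => bca
  | baacc => acc => ac
  | bcabbacb => bcabcb
  | cabcacc => cabcac

ba->; cc->c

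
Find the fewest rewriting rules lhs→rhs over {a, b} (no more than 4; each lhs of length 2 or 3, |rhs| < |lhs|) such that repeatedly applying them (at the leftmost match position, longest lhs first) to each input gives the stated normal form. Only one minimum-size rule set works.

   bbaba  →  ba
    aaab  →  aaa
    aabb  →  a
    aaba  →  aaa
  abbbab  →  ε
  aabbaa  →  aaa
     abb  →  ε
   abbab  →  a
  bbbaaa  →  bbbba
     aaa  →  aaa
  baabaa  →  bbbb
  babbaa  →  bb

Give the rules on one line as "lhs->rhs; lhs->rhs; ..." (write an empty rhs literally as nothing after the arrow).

ab->a; abb->; baa->bb; bab->

  | bbaba => ba
  | aaab => aaa
  | aabb => a
  | aaba => aaa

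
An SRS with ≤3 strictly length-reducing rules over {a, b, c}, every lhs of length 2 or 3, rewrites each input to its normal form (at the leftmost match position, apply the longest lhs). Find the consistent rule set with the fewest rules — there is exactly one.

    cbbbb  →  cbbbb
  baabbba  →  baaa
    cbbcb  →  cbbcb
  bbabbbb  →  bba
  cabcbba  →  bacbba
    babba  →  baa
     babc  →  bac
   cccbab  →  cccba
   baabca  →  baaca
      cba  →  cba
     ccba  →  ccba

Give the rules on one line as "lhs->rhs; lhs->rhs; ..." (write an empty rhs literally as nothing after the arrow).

ab->a; cab->ba

  | cbbbb
  | baabbba => baabba => baaba => baaa
  | cbbcb
  | bbabbbb => bbabbb => bbabb => bbab => bba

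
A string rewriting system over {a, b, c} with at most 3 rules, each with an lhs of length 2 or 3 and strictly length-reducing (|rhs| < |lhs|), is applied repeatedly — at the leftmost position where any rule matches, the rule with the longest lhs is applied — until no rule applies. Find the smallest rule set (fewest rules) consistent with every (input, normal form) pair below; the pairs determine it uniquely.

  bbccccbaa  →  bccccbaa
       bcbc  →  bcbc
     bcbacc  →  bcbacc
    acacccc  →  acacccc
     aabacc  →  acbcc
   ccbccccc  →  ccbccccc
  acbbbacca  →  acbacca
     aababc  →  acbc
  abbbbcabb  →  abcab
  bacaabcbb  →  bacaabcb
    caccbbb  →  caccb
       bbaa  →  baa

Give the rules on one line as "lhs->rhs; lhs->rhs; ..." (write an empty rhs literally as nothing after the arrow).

aba->cb; bb->b

  | bbccccbaa => bccccbaa
  | bcbc
  | bcbacc
  | acacccc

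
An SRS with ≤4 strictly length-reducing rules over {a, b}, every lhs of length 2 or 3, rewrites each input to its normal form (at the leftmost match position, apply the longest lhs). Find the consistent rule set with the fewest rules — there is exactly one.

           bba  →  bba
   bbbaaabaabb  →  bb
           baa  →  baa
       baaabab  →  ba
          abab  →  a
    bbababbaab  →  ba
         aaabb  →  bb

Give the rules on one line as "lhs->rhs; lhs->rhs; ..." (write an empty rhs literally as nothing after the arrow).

  | bba
  | bbbaaabaabb => aaabaabb => aabaabb => abaabb => aaabb => aabb => abb => bb
  | baa
  | baaabab => baabab => babab => baab => bab => ba

aab->ab; ab->a; abb->bb; bbb->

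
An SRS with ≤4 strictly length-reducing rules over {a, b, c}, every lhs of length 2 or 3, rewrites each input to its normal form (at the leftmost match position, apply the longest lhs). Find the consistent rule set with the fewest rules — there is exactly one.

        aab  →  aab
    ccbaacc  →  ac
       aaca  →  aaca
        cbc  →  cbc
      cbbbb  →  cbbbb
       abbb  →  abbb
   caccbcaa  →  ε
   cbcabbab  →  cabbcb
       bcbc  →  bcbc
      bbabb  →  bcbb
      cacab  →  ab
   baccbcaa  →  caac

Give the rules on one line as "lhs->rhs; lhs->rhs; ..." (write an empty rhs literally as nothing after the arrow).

  | aab
  | ccbaacc => abaacc => acacc => ac
  | aaca
  | cbc

ba->c; bca->ab; cac->; ccb->ab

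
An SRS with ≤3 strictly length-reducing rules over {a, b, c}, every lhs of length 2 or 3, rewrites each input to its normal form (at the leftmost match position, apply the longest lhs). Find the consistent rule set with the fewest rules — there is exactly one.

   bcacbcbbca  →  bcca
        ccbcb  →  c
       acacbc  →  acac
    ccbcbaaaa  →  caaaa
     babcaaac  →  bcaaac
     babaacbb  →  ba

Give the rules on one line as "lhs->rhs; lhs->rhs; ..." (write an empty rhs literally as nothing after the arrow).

ab->; cb->

  | bcacbcbbca => bcacbbca => bcabca => bcca
  | ccbcb => ccb => c
  | acacbc => acac
  | ccbcbaaaa => ccbaaaa => caaaa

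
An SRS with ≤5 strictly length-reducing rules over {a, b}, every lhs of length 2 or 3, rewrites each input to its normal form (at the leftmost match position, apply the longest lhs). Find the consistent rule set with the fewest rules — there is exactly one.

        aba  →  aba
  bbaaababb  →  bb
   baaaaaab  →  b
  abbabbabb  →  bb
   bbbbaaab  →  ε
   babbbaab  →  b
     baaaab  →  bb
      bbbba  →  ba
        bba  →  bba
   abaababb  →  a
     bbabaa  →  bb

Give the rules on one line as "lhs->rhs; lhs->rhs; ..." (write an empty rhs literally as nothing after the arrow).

aa->; aaa->b; bab->b; bbb->

  | aba
  | bbaaababb => bbbbabb => babb => bb
  | baaaaaab => bbaaab => bbbb => b
  | abbabbabb => abbbabb => aabb => bb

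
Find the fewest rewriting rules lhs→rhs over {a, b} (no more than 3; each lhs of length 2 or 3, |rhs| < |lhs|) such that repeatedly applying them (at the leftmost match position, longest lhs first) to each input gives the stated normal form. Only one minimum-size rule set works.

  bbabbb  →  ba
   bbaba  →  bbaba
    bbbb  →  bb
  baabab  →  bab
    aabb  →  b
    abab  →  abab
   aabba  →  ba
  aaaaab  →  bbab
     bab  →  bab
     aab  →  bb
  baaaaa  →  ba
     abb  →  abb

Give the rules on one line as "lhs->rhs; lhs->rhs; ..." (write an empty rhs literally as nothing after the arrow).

aa->b; bbb->aa

  | bbabbb => bbaaa => bbba => aaa => ba
  | bbaba
  | bbbb => aab => bb
  | baabab => bbbab => aaab => bab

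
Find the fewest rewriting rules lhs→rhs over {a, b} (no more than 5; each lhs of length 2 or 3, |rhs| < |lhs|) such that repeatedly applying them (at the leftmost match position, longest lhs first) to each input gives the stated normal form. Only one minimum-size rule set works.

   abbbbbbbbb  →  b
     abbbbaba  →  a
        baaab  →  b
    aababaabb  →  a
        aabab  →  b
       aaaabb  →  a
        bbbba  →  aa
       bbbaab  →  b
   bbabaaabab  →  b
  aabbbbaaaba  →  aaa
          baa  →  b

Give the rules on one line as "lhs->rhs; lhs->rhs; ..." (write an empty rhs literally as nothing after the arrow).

  | abbbbbbbbb => bbbbbbbbb => abbbbbbb => bbbbbbb => abbbbb => bbbbb => abbb => bbb => ab => b
  | abbbbaba => bbbbaba => abbaba => bbaba => aaba => a
  | baaab => abab => b
  | aababaabb => abaabb => abb => bb => a

ab->b; aba->; baa->ab; bb->a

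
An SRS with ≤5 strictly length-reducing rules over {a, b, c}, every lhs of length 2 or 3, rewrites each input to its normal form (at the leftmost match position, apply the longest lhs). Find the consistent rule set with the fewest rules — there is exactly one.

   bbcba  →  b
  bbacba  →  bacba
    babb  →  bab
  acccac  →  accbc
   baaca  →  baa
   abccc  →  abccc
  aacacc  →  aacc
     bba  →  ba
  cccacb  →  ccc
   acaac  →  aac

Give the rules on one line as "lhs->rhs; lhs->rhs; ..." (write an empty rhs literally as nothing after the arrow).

  | bbcba => bcba => ca => b
  | bbacba => bacba
  | babb => bab
  | acccac => accbc

aca->a; bb->b; bcb->c; ca->b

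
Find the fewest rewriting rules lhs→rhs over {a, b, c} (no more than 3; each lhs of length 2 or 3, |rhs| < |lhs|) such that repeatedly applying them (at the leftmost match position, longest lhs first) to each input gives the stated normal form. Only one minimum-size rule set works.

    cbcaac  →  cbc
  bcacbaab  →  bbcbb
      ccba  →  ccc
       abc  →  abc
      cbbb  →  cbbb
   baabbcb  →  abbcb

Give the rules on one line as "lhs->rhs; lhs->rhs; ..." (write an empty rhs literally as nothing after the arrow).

  | cbcaac => cbbac => cbc
  | bcacbaab => bbcbaab => bbccab => bbcbb
  | ccba => ccc
  | abc

ba->; ca->b; cba->cc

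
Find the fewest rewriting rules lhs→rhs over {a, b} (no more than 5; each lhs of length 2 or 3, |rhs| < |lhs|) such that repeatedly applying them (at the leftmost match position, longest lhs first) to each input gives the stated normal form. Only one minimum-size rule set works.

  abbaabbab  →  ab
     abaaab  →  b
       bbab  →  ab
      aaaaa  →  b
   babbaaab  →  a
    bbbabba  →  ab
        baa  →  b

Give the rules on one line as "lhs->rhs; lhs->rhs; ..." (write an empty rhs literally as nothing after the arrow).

  | abbaabbab => abbabbab => abbbbab => aabbab => bbab => bbb => ab
  | abaaab => abbb => aab => b
  | bbab => bbb => ab
  | aaaaa => baa => b

aa->; aaa->b; bb->a; bba->bb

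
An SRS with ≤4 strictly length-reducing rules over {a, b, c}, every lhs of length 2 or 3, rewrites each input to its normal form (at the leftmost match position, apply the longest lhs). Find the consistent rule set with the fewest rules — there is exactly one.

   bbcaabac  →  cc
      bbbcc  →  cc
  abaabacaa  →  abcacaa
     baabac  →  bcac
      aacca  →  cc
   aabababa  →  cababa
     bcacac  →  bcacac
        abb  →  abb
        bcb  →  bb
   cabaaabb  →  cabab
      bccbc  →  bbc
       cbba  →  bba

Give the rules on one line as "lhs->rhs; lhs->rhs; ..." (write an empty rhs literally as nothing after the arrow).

aab->c; bbb->; cb->b; cca->bc

  | bbcaabac => bbccac => bbbcc => cc
  | bbbcc => cc
  | abaabacaa => abcacaa
  | baabac => bcac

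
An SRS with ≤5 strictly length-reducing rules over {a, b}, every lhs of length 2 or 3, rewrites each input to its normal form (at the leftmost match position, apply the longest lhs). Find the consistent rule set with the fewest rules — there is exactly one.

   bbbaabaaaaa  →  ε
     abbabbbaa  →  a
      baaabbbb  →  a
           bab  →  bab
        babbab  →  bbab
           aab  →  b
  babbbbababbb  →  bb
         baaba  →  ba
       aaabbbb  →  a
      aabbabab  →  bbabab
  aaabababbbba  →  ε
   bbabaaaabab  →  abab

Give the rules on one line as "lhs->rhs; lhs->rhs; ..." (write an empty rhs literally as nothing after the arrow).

  | bbbaabaaaaa => aaabaaaaa => abaaaaa => aaaaaa => aaaa => aa => ε
  | abbabbbaa => babbbaa => bbbaa => aaa => a
  | baaabbbb => aaabbbb => abbbb => bbb => a
  | bab

aa->; abb->b; baa->aa; bbb->a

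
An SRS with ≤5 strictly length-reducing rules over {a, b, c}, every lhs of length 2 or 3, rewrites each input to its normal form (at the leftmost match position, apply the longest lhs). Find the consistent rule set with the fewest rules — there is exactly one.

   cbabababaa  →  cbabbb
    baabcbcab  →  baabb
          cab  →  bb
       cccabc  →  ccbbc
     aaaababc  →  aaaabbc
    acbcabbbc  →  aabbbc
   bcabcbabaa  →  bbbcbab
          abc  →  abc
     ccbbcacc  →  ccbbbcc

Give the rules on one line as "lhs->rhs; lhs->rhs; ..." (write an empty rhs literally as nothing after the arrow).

aba->ab; bba->bb; ca->b; cbc->

  | cbabababaa => cbabbabaa => cbabbbaa => cbabbba => cbabbb
  | baabcbcab => baabab => baabb
  | cab => bb
  | cccabc => ccbbc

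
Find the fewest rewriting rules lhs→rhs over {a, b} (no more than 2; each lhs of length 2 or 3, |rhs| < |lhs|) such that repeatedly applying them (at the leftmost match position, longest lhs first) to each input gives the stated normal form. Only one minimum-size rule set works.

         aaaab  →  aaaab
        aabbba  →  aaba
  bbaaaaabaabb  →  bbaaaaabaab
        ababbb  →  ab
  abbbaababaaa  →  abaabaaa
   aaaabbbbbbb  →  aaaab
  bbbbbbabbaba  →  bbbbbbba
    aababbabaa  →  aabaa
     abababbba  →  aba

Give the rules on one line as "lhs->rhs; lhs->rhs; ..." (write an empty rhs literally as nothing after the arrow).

abb->ab; bab->b

  | aaaab
  | aabbba => aabba => aaba
  | bbaaaaabaabb => bbaaaaabaab
  | ababbb => abbb => abb => ab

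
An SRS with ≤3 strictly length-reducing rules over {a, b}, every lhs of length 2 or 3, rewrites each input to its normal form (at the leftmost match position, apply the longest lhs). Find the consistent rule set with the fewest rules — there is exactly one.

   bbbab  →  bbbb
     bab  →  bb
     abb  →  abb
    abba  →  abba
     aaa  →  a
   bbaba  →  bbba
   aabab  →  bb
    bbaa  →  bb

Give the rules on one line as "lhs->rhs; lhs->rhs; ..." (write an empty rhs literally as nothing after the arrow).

  | bbbab => bbbb
  | bab => bb
  | abb
  | abba

aa->; bab->bb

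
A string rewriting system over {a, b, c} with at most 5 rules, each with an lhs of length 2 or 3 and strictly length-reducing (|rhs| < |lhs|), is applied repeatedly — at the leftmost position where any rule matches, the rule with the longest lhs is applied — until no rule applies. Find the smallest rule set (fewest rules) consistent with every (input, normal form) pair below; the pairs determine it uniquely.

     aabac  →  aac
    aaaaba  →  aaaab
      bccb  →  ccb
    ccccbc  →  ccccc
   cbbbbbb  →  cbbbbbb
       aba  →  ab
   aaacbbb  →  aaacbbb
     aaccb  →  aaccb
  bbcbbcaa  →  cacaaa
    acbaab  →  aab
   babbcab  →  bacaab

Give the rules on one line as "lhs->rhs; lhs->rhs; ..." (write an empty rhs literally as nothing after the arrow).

  | aabac => aabc => aac
  | aaaaba => aaaab
  | bccb => ccb
  | ccccbc => ccccc

aba->ab; bbc->ca; bc->c; cba->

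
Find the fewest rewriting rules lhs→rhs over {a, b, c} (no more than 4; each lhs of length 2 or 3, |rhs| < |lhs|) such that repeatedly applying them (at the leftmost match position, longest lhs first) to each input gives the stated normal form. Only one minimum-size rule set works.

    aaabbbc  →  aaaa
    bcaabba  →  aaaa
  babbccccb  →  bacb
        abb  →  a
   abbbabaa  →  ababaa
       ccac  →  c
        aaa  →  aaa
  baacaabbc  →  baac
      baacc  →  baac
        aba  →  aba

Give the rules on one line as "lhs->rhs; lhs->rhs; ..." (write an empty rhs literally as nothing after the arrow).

  | aaabbbc => aaabc => aaaa
  | bcaabba => aaabba => aaaa
  | babbccccb => baccccb => bacccb => baccb => bacb
  | abb => a

bb->; bc->a; ca->c; cc->c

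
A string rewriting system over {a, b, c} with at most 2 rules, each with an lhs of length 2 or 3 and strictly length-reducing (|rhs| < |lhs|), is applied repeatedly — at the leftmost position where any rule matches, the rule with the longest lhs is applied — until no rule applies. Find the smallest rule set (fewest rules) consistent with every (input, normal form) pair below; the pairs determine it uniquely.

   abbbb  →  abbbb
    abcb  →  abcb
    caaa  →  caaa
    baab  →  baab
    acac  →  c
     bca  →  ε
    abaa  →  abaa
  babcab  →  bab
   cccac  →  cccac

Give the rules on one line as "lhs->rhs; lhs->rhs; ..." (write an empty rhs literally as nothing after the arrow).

  | abbbb
  | abcb
  | caaa
  | baab

aca->; bca->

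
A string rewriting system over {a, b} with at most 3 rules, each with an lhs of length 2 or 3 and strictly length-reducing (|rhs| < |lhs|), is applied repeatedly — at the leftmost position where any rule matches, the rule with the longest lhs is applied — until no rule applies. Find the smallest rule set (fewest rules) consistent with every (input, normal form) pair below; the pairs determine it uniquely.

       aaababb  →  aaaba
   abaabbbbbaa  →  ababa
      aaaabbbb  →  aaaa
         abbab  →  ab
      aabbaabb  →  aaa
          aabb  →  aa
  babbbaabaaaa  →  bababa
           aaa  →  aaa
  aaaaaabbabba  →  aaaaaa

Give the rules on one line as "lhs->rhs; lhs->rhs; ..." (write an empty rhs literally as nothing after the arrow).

  | aaababb => aaaba
  | abaabbbbbaa => ababbbbbaa => ababbbaa => ababaa => ababa
  | aaaabbbb => aaaabb => aaaa
  | abbab => ab

baa->ba; bb->; bba->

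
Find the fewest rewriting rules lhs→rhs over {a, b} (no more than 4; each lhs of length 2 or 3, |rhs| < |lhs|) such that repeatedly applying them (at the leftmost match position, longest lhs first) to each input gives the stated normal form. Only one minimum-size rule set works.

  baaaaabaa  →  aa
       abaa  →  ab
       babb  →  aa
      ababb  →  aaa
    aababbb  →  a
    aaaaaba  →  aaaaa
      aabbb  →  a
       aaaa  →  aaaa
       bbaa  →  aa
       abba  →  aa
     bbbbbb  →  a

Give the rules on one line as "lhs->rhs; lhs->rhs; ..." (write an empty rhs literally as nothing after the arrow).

aab->a; ba->b; bb->; bbb->aa

  | baaaaabaa => baaaabaa => baaabaa => baabaa => babaa => bbaa => aa
  | abaa => aba => ab
  | babb => bbb => aa
  | ababb => abbb => aaa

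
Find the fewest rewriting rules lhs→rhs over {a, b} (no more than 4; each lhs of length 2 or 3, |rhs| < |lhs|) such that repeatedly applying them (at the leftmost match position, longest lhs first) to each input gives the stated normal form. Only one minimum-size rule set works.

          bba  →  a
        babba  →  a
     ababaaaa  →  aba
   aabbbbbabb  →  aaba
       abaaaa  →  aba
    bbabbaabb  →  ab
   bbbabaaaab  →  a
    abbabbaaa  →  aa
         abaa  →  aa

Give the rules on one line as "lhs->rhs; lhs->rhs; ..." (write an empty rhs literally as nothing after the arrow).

aaa->ab; baa->a; bb->

  | bba => a
  | babba => baa => a
  | ababaaaa => abaaaa => aaaa => aba
  | aabbbbbabb => aabbbabb => aababb => aaba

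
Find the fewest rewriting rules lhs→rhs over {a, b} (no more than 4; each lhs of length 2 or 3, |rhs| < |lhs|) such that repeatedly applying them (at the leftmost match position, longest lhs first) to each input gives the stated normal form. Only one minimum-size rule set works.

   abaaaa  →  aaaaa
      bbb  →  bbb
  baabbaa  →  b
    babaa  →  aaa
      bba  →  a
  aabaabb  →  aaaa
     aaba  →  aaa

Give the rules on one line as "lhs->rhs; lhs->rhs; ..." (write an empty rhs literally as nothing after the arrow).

  | abaaaa => aaaaa
  | bbb
  | baabbaa => bbaa => b
  | babaa => abaa => aaa

ab->a; ba->a; baa->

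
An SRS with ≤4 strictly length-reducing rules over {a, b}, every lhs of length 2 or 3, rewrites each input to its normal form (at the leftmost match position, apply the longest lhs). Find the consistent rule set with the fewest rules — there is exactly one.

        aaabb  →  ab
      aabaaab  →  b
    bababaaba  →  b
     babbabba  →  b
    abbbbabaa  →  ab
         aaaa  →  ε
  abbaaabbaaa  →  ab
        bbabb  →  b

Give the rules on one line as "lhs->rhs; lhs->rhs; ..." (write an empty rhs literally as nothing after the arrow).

aa->; ba->b; bb->b

  | aaabb => abb => ab
  | aabaaab => baaab => baab => bab => bb => b
  | bababaaba => bbabaaba => babaaba => bbaaba => baaba => baba => bba => ba => b
  | babbabba => bbbabba => bbabba => babba => bbba => bba => ba => b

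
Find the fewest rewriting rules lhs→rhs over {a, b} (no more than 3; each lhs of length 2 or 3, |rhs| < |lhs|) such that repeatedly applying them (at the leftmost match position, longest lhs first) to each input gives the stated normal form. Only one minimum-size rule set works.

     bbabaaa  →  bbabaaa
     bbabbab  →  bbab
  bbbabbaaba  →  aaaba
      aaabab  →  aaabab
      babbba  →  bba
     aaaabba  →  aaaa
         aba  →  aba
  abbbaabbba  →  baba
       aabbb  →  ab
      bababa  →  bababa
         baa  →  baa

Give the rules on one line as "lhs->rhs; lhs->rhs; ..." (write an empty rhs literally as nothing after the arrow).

  | bbabaaa
  | bbabbab => bbab
  | bbbabbaaba => aabbaaba => aaaba
  | aaabab

abb->; bbb->a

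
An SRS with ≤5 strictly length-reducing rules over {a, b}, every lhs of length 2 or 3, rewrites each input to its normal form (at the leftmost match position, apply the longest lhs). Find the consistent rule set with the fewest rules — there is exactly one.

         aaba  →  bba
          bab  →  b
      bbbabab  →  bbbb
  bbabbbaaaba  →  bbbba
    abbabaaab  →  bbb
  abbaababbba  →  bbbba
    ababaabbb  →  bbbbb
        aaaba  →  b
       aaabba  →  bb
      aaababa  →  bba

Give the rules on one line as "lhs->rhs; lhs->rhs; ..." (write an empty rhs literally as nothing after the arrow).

aa->b; ab->; aba->; abb->a

  | aaba => bba
  | bab => b
  | bbbabab => bbbb
  | bbabbbaaaba => bbabaaaba => bbaaba => bbbba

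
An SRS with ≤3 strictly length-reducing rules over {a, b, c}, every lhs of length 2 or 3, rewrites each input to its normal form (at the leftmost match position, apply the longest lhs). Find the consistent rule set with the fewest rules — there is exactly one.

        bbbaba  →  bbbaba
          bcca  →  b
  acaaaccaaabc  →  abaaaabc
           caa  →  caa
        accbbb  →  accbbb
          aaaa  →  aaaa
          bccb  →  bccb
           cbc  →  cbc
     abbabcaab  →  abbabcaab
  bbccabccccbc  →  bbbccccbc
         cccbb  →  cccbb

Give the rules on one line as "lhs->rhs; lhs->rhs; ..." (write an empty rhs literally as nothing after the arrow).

  | bbbaba
  | bcca => b
  | acaaaccaaabc => abaaccaaabc => abaaaabc
  | caa

aca->ab; cca->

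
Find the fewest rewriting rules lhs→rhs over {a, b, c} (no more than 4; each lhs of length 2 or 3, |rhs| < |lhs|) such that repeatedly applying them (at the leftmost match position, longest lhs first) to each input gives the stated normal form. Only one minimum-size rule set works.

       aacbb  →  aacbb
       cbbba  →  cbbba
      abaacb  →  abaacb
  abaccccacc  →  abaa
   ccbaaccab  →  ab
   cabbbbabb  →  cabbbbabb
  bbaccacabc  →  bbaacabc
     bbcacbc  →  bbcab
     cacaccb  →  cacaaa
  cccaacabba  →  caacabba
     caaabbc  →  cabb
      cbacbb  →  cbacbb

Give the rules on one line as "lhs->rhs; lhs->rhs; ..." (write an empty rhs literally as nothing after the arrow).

aab->bc; cbc->b; cc->; ccb->aa

  | aacbb
  | cbbba
  | abaacb
  | abaccccacc => abaccacc => abaacc => abaa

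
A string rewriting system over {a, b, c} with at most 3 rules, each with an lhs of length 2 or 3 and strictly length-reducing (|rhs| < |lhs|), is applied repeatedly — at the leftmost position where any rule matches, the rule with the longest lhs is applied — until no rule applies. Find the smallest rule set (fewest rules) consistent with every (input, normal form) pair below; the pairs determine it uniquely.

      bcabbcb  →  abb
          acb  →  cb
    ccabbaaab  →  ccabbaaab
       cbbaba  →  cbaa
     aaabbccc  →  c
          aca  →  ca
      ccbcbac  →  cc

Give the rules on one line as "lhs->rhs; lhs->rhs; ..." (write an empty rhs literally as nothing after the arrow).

  | bcabbcb => abbcb => abb
  | acb => cb
  | ccabbaaab
  | cbbaba => cbaa

ac->c; bab->a; bc->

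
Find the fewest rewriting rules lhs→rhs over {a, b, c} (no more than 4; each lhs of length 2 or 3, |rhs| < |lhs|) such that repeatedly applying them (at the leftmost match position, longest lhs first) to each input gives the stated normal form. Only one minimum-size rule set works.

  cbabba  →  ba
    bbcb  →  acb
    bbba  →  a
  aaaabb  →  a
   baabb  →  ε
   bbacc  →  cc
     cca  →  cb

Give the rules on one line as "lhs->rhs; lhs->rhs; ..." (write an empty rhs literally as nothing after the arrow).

  | cbabba => cbba => caa => ba
  | bbcb => acb
  | bbba => aba => a
  | aaaabb => aabb => bb => a

aa->; ab->; bb->a; ca->b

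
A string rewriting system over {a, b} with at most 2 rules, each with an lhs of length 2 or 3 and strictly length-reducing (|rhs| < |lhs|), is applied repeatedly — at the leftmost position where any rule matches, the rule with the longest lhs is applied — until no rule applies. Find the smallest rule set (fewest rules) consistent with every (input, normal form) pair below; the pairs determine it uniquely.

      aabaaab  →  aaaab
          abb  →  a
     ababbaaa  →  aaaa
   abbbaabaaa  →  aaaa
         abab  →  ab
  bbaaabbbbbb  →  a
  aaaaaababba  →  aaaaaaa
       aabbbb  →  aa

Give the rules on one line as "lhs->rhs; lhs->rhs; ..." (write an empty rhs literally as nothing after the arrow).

  | aabaaab => aaaab
  | abb => a
  | ababbaaa => abbaaa => aaaa
  | abbbaabaaa => abaabaaa => aabaaa => aaaa

abb->a; ba->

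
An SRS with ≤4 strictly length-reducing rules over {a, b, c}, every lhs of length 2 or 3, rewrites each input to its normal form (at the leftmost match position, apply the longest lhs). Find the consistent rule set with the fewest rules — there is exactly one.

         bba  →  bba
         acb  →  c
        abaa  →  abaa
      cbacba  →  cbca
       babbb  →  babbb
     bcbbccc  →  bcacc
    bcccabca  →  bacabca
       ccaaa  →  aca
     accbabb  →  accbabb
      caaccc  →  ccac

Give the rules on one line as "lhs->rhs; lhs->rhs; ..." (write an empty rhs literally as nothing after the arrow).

aaa->ca; acb->c; bbc->a; ccc->ac

  | bba
  | acb => c
  | abaa
  | cbacba => cbca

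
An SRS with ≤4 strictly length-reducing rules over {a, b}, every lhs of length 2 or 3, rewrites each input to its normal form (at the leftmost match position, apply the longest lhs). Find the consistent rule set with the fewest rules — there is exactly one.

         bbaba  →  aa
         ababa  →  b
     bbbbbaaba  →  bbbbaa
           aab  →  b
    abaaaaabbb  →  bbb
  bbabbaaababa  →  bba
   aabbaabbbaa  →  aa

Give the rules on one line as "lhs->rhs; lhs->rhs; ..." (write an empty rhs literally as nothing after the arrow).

  | bbaba => baaa => bab => aa
  | ababa => aaba => aaa => ab => b
  | bbbbbaaba => bbbbbaaa => bbbbbab => bbbbaa
  | aab => ab => b

aaa->ab; ab->b; aba->aa; bab->aa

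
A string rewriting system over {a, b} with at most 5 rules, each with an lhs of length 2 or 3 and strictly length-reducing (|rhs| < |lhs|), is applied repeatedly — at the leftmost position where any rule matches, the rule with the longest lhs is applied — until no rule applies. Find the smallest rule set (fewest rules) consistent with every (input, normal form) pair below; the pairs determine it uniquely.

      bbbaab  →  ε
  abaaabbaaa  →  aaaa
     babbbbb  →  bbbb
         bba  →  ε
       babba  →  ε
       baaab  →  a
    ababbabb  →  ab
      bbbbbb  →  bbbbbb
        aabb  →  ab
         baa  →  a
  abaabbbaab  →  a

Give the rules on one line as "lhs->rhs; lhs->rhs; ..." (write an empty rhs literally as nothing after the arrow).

aab->a; ba->; bab->; bba->

  | bbbaab => bab => ε
  | abaaabbaaa => aaabbaaa => aabaaa => aaaa
  | babbbbb => bbbb
  | bba => ε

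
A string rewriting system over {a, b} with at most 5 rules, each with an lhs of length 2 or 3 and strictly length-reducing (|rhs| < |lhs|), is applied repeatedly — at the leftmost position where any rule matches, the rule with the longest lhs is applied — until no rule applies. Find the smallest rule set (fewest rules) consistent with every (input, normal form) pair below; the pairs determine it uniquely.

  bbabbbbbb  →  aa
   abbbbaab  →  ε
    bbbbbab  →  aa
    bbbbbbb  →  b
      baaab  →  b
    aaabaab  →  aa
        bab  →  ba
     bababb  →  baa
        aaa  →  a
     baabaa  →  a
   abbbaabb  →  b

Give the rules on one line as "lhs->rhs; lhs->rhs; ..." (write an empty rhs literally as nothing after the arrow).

  | bbabbbbbb => aabbbbbb => aabbbbb => aabbbb => aabbb => aabb => aab => aa
  | abbbbaab => abbbaab => abbaab => abaab => aaab => bbb => ε
  | bbbbbab => bbab => aab => aa
  | bbbbbbb => bbbb => b

aaa->bb; ab->a; bb->a; bbb->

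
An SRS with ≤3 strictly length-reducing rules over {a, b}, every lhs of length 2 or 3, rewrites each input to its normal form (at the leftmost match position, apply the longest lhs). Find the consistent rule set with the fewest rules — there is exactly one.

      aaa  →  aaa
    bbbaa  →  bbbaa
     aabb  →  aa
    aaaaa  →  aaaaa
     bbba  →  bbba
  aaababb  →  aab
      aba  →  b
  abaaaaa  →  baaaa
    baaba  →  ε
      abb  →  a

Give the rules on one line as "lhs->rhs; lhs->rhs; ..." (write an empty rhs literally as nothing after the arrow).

  | aaa
  | bbbaa
  | aabb => aa
  | aaaaa

aba->b; abb->a; bab->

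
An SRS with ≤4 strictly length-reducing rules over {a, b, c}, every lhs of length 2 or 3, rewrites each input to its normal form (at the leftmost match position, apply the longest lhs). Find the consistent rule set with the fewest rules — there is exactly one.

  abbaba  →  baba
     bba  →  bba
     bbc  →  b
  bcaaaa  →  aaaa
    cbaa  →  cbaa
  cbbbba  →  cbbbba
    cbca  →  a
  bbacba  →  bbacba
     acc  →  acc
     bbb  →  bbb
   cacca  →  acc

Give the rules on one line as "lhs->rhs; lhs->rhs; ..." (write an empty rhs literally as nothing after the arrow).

  | abbaba => baba
  | bba
  | bbc => b
  | bcaaaa => aaaa

abb->b; bc->; ca->a; cca->cc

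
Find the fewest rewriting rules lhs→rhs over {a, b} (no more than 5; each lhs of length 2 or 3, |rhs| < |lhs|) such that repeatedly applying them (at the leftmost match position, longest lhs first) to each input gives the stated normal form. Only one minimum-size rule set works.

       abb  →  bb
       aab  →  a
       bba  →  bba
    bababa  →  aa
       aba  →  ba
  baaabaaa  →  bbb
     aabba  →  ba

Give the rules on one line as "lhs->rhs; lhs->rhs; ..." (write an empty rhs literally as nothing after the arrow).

  | abb => bb
  | aab => a
  | bba
  | bababa => aaba => aa

aab->a; ab->b; baa->bb; bab->a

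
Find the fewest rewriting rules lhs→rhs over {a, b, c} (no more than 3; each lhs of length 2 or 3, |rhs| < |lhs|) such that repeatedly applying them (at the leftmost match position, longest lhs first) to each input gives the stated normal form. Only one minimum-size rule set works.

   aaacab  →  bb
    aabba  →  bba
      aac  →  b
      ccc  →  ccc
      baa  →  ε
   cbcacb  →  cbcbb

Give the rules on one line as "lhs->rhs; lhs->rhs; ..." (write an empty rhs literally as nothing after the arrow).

  | aaacab => aabab => abab => bab => bb
  | aabba => abba => bba
  | aac => ab => b
  | ccc

ab->b; ac->b; baa->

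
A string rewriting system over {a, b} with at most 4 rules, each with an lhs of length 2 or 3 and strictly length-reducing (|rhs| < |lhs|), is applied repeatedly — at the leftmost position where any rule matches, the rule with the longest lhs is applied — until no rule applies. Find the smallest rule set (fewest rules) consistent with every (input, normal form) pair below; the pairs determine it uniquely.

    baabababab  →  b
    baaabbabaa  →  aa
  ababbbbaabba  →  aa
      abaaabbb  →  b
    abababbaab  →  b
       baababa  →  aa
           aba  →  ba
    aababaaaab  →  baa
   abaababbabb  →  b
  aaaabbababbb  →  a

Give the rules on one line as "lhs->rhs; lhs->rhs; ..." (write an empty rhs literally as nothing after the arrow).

  | baabababab => bababab => bbabab => aabab => ab => b
  | baaabbabaa => bababaa => bbabaa => aabaa => aa
  | ababbbbaabba => babbbbaabba => bbbbbaabba => abbbaabba => bbbaabba => abaabba => baabba => bba => aa
  | abaaabbb => baaabbb => babb => bbb => ab => b

aab->; ab->b; bb->a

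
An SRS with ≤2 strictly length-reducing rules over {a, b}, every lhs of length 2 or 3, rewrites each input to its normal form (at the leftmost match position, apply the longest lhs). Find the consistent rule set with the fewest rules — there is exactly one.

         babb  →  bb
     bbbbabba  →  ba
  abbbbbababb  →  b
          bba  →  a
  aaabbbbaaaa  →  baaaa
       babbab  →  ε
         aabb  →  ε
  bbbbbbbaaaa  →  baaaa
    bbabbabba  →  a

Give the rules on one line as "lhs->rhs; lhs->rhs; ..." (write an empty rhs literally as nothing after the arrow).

ab->; bba->a

  | babb => bb
  | bbbbabba => bbabba => abba => ba
  | abbbbbababb => bbbbababb => bbababb => ababb => abb => b
  | bba => a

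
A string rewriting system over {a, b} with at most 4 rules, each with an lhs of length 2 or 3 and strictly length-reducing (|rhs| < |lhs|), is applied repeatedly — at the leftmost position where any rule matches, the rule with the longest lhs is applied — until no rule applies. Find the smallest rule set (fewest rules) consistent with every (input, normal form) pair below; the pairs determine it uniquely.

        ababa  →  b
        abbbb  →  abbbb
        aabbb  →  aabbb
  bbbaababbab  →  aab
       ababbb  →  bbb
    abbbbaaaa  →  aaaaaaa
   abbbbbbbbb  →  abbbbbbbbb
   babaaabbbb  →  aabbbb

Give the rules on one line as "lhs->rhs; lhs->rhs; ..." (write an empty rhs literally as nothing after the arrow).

  | ababa => ba => b
  | abbbb
  | aabbb
  | bbbaababbab => baaababbab => baababbab => bababbab => ababbab => bbab => aab

aba->; ba->b; bab->ab; bba->aa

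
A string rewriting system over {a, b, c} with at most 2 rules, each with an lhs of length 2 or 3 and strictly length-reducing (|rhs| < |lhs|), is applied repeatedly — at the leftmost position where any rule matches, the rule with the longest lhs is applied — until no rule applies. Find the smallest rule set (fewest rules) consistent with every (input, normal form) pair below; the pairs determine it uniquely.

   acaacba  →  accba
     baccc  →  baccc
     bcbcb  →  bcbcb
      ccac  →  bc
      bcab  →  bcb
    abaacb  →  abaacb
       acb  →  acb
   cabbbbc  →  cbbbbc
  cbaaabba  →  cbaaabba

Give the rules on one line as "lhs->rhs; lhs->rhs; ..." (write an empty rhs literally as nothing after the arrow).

ca->c; cca->b

  | acaacba => acacba => accba
  | baccc
  | bcbcb
  | ccac => bc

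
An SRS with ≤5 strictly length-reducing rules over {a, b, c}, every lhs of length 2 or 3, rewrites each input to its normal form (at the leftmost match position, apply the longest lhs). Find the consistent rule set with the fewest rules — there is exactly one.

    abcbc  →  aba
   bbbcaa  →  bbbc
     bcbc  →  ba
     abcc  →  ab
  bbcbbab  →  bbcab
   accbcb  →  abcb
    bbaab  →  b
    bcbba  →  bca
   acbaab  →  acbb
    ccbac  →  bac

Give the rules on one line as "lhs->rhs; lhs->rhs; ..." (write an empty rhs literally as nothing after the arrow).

aa->; bba->a; cbc->a; cc->

  | abcbc => aba
  | bbbcaa => bbbc
  | bcbc => ba
  | abcc => ab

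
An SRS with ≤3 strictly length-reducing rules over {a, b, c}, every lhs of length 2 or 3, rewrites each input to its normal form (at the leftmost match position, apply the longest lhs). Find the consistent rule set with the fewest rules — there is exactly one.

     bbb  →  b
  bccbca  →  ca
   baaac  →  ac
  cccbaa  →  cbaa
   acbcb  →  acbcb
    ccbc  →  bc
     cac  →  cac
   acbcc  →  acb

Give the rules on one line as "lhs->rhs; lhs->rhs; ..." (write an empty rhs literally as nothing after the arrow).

aaa->ba; bb->; cc->

  | bbb => b
  | bccbca => bbca => ca
  | baaac => bbac => ac
  | cccbaa => cbaa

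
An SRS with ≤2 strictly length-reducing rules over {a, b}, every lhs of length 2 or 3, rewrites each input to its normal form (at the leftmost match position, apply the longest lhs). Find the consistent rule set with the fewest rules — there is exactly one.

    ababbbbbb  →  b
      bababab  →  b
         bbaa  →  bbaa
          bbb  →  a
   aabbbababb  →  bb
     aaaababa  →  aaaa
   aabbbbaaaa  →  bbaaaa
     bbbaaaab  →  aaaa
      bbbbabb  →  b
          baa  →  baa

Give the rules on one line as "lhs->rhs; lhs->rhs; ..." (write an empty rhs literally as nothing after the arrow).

  | ababbbbbb => abbbbbb => bbbbb => abb => b
  | bababab => babab => bab => b
  | bbaa
  | bbb => a

ab->; bbb->a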